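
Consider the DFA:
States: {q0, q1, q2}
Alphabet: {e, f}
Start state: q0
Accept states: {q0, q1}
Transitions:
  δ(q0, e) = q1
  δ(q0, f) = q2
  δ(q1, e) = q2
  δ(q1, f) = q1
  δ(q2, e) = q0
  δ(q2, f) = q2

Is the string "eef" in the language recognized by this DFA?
Processing string "eef":
  q0 --e--> q1
  q1 --e--> q2
  q2 --f--> q2
Final state: q2
Accept states: {q0, q1}
No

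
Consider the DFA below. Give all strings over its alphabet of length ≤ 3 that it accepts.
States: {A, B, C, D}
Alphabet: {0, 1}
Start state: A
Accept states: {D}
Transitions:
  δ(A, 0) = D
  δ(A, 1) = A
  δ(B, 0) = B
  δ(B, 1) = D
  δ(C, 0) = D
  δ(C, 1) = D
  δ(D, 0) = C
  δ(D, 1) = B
0, 10, 000, 001, 011, 110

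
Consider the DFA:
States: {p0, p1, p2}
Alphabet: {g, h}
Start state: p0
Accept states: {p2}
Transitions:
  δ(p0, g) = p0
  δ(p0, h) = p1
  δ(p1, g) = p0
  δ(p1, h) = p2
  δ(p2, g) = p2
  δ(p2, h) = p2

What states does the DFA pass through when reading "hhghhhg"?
read 'h': p0 → p1
  read 'h': p1 → p2
  read 'g': p2 → p2
  read 'h': p2 → p2
  read 'h': p2 → p2
  read 'h': p2 → p2
  read 'g': p2 → p2
p0 -> p1 -> p2 -> p2 -> p2 -> p2 -> p2 -> p2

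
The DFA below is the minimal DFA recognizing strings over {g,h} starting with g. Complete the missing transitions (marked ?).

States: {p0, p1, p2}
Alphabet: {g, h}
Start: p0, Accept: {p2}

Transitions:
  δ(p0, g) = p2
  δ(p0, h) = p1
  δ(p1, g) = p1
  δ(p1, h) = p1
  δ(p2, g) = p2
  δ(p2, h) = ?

From the language and accept set, identify what each state tracks — p0: no input read; p1: started with h (dead); p2: started with g.
Each missing δ(q, a) is the state matching the new tracked value after reading a.
δ(p2, h) = p2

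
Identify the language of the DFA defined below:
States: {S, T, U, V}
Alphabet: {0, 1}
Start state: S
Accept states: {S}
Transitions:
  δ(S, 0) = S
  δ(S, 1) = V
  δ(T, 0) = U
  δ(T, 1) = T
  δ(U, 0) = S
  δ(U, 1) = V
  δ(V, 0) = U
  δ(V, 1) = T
Testing a few strings:
  '0' → accept
  '0011' → reject
  '1' → reject
  '101' → reject
State roles: S=value ≡ 0 (mod 4); T=value ≡ 3 (mod 4); U=value ≡ 2 (mod 4); V=value ≡ 1 (mod 4)
All binary strings representing a multiple of 4 (read in base 2; leading zeros allowed and ε counts as 0)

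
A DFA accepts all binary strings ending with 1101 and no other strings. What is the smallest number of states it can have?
By Myhill–Nerode, count the distinguishable equivalence classes: 5 classes — one per longest suffix of the input that is a prefix of '1101' (lengths 0 through 4); only the length-4 class is accepting.
5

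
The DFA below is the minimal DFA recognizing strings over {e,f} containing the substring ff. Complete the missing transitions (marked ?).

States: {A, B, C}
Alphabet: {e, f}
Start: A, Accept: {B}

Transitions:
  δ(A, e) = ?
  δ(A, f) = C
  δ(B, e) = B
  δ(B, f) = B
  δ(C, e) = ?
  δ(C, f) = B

From the language and accept set, identify what each state tracks — A: no progress toward ff; B: substring ff seen; C: one trailing f.
Each missing δ(q, a) is the state matching the new tracked value after reading a.
δ(A, e) = A; δ(C, e) = A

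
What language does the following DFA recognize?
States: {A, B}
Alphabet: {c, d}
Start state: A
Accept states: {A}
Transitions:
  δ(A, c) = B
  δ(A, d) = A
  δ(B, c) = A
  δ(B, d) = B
Testing a few strings:
  'cc' → accept
  'ddc' → reject
  'cd' → reject
  'dd' → accept
State roles: A=even number of c's so far; B=odd number of c's so far
All strings over {c,d} with an even number of c's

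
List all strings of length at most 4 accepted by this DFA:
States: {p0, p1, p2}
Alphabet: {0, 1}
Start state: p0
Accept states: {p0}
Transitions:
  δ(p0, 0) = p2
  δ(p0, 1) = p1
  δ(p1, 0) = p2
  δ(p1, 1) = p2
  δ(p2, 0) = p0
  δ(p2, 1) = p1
ε, 00, 100, 110, 0000, 0100, 0110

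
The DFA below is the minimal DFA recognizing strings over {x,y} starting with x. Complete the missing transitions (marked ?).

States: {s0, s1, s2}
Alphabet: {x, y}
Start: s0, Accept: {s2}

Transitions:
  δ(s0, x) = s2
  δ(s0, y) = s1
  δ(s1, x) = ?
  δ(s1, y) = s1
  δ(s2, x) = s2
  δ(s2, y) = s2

From the language and accept set, identify what each state tracks — s0: no input read; s1: started with y (dead); s2: started with x.
Each missing δ(q, a) is the state matching the new tracked value after reading a.
δ(s1, x) = s1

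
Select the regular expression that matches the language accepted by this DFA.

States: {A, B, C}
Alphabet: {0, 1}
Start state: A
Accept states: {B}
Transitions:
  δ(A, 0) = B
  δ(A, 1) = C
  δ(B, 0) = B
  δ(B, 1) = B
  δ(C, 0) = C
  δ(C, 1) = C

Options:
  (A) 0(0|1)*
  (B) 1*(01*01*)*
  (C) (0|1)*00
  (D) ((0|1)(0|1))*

Check each option against the DFA on short strings; one disagreement eliminates an option:
  (A) 0(0|1)*: agrees with the DFA on every string of length ≤ 6
  (B) 1*(01*01*)*: on ε the DFA stays in A and rejects (A ∉ Accept), but the regex matches it → eliminate
  (C) (0|1)*00: on '0' the DFA goes A → B and accepts (B ∈ Accept), but the regex does not match it → eliminate
  (D) ((0|1)(0|1))*: on ε the DFA stays in A and rejects (A ∉ Accept), but the regex matches it → eliminate
Only (A) is consistent with the DFA.
(A) 0(0|1)*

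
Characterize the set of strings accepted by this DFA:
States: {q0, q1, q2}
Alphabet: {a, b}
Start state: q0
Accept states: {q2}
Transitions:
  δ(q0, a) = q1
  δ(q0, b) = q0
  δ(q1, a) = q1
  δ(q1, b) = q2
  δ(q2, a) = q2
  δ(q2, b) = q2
Testing a few strings:
  'a' → reject
  'bba' → reject
  'abba' → accept
  'b' → reject
State roles: q0=no a seen yet; q1=seen a a, waiting for b; q2=substring ab seen
All strings over {a,b} containing the substring ab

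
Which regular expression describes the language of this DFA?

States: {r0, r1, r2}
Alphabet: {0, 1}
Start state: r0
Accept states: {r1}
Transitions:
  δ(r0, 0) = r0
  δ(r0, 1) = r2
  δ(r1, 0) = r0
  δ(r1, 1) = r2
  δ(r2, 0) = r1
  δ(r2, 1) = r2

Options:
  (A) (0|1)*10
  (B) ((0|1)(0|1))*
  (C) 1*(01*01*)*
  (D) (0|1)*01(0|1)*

Check each option against the DFA on short strings; one disagreement eliminates an option:
  (A) (0|1)*10: agrees with the DFA on every string of length ≤ 6
  (B) ((0|1)(0|1))*: on ε the DFA stays in r0 and rejects (r0 ∉ Accept), but the regex matches it → eliminate
  (C) 1*(01*01*)*: on ε the DFA stays in r0 and rejects (r0 ∉ Accept), but the regex matches it → eliminate
  (D) (0|1)*01(0|1)*: on '01' the DFA goes r0 → r0 → r2 and rejects (r2 ∉ Accept), but the regex matches it → eliminate
Only (A) is consistent with the DFA.
(A) (0|1)*10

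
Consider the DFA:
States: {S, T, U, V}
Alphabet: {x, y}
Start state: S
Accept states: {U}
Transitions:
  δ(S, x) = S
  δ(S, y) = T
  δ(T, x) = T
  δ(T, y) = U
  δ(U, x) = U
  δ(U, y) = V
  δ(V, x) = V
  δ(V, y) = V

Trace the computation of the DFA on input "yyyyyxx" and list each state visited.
read 'y': S → T
  read 'y': T → U
  read 'y': U → V
  read 'y': V → V
  read 'y': V → V
  read 'x': V → V
  read 'x': V → V
S -> T -> U -> V -> V -> V -> V -> V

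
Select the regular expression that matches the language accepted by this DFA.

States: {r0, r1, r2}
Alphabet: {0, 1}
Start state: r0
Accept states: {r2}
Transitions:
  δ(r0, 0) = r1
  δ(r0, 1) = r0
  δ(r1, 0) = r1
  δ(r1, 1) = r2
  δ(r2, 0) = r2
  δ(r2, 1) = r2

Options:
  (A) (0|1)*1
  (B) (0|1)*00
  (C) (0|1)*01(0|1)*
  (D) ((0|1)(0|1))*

Check each option against the DFA on short strings; one disagreement eliminates an option:
  (A) (0|1)*1: on '1' the DFA goes r0 → r0 and rejects (r0 ∉ Accept), but the regex matches it → eliminate
  (B) (0|1)*00: on '00' the DFA goes r0 → r1 → r1 and rejects (r1 ∉ Accept), but the regex matches it → eliminate
  (C) (0|1)*01(0|1)*: agrees with the DFA on every string of length ≤ 6
  (D) ((0|1)(0|1))*: on ε the DFA stays in r0 and rejects (r0 ∉ Accept), but the regex matches it → eliminate
Only (C) is consistent with the DFA.
(C) (0|1)*01(0|1)*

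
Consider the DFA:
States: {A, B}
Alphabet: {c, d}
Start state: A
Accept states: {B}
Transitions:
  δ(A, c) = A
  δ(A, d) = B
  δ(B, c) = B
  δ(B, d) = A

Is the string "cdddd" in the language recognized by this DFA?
Processing string "cdddd":
  A --c--> A
  A --d--> B
  B --d--> A
  A --d--> B
  B --d--> A
Final state: A
Accept states: {B}
No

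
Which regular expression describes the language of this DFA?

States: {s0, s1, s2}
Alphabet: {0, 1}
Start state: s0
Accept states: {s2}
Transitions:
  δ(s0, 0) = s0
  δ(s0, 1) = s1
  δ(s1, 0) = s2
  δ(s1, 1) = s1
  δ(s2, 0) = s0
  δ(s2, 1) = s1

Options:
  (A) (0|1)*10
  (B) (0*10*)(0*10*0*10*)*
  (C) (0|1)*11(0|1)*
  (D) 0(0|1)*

Check each option against the DFA on short strings; one disagreement eliminates an option:
  (A) (0|1)*10: agrees with the DFA on every string of length ≤ 6
  (B) (0*10*)(0*10*0*10*)*: on '1' the DFA goes s0 → s1 and rejects (s1 ∉ Accept), but the regex matches it → eliminate
  (C) (0|1)*11(0|1)*: on '10' the DFA goes s0 → s1 → s2 and accepts (s2 ∈ Accept), but the regex does not match it → eliminate
  (D) 0(0|1)*: on '0' the DFA goes s0 → s0 and rejects (s0 ∉ Accept), but the regex matches it → eliminate
Only (A) is consistent with the DFA.
(A) (0|1)*10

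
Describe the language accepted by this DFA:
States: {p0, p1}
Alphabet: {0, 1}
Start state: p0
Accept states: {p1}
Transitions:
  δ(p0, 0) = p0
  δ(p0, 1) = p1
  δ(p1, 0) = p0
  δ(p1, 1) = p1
Testing a few strings:
  '10' → reject
  '1' → accept
  '0' → reject
  '001' → accept
State roles: p0=last symbol not 1; p1=last symbol is 1
All binary strings ending with 1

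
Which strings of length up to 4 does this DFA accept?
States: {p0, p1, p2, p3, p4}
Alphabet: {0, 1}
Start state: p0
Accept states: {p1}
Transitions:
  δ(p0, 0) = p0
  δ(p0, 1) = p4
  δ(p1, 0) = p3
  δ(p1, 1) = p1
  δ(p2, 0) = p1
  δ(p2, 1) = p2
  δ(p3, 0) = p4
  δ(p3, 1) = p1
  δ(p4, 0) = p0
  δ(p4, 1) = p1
11, 011, 111, 0011, 0111, 1011, 1101, 1111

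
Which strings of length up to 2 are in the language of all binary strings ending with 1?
1, 01, 11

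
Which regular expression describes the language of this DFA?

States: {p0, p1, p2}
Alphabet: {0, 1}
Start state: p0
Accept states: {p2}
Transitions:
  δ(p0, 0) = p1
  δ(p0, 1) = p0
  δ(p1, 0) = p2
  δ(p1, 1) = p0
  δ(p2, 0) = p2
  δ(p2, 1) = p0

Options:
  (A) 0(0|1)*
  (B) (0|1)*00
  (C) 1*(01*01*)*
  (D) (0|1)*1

Check each option against the DFA on short strings; one disagreement eliminates an option:
  (A) 0(0|1)*: on '0' the DFA goes p0 → p1 and rejects (p1 ∉ Accept), but the regex matches it → eliminate
  (B) (0|1)*00: agrees with the DFA on every string of length ≤ 6
  (C) 1*(01*01*)*: on ε the DFA stays in p0 and rejects (p0 ∉ Accept), but the regex matches it → eliminate
  (D) (0|1)*1: on '1' the DFA goes p0 → p0 and rejects (p0 ∉ Accept), but the regex matches it → eliminate
Only (B) is consistent with the DFA.
(B) (0|1)*00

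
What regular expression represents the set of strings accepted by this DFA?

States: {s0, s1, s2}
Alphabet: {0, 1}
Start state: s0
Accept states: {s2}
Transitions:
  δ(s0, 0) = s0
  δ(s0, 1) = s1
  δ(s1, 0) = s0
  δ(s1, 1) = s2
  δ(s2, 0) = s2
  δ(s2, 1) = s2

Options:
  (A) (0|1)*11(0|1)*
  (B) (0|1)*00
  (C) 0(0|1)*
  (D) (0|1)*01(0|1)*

Check each option against the DFA on short strings; one disagreement eliminates an option:
  (A) (0|1)*11(0|1)*: agrees with the DFA on every string of length ≤ 6
  (B) (0|1)*00: on '00' the DFA goes s0 → s0 → s0 and rejects (s0 ∉ Accept), but the regex matches it → eliminate
  (C) 0(0|1)*: on '0' the DFA goes s0 → s0 and rejects (s0 ∉ Accept), but the regex matches it → eliminate
  (D) (0|1)*01(0|1)*: on '01' the DFA goes s0 → s0 → s1 and rejects (s1 ∉ Accept), but the regex matches it → eliminate
Only (A) is consistent with the DFA.
(A) (0|1)*11(0|1)*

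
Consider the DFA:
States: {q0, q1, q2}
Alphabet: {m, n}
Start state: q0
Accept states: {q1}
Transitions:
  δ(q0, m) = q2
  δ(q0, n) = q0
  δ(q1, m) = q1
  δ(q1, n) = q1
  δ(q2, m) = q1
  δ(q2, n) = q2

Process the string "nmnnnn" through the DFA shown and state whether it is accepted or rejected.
Processing string "nmnnnn":
  q0 --n--> q0
  q0 --m--> q2
  q2 --n--> q2
  q2 --n--> q2
  q2 --n--> q2
  q2 --n--> q2
Final state: q2
Accept states: {q1}
No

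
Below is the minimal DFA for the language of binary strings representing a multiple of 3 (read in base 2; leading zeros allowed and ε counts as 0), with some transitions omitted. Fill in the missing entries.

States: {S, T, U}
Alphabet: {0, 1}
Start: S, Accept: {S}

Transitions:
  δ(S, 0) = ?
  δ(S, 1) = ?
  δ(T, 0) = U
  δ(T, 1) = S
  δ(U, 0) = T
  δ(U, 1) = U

From the language and accept set, identify what each state tracks — S: value ≡ 0 (mod 3); T: value ≡ 1 (mod 3); U: value ≡ 2 (mod 3).
Each missing δ(q, a) is the state matching the new tracked value after reading a.
δ(S, 0) = S; δ(S, 1) = T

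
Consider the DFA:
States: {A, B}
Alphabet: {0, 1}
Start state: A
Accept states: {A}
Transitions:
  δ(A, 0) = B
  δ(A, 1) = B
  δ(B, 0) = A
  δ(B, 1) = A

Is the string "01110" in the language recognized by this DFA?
Processing string "01110":
  A --0--> B
  B --1--> A
  A --1--> B
  B --1--> A
  A --0--> B
Final state: B
Accept states: {A}
No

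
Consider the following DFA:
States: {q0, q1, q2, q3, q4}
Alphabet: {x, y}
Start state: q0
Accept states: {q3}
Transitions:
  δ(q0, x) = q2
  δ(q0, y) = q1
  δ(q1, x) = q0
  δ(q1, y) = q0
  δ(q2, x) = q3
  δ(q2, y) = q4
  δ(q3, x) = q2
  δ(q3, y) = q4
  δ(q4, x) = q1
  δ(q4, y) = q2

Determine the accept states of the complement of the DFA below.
Complement accept states = All states \ Original accept states
= {q0, q1, q2, q3, q4} \ {q3}
{q0, q1, q2, q4}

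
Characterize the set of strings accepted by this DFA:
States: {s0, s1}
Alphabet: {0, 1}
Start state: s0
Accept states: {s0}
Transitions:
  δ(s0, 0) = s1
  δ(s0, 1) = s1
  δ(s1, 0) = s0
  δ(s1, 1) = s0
Testing a few strings:
  '11' → accept
  '0' → reject
  '1' → reject
  '10' → accept
State roles: s0=even length so far; s1=odd length so far
All binary strings of even length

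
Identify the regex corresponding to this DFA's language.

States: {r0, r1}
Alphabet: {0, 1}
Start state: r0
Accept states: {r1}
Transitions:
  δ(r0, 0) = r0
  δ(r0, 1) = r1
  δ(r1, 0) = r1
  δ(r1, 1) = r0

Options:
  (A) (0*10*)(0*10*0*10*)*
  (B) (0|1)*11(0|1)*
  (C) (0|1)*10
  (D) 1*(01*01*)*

Check each option against the DFA on short strings; one disagreement eliminates an option:
  (A) (0*10*)(0*10*0*10*)*: agrees with the DFA on every string of length ≤ 6
  (B) (0|1)*11(0|1)*: on '1' the DFA goes r0 → r1 and accepts (r1 ∈ Accept), but the regex does not match it → eliminate
  (C) (0|1)*10: on '1' the DFA goes r0 → r1 and accepts (r1 ∈ Accept), but the regex does not match it → eliminate
  (D) 1*(01*01*)*: on ε the DFA stays in r0 and rejects (r0 ∉ Accept), but the regex matches it → eliminate
Only (A) is consistent with the DFA.
(A) (0*10*)(0*10*0*10*)*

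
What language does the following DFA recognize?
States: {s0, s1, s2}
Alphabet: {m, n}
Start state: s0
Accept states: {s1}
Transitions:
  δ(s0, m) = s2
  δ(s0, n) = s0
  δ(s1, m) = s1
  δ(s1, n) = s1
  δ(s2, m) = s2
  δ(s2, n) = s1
Testing a few strings:
  'nmmn' → accept
  'mnnm' → accept
  'mn' → accept
  'nm' → reject
State roles: s0=no m seen yet; s1=substring mn seen; s2=seen a m, waiting for n
All strings over {m,n} containing the substring mn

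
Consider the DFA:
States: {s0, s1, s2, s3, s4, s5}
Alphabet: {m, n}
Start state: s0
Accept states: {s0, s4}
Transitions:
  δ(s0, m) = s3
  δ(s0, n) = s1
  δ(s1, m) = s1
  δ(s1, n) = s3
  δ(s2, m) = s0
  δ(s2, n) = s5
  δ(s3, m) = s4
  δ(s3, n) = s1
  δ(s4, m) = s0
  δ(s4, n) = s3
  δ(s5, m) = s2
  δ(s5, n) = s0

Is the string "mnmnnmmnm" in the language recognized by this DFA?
Processing string "mnmnnmmnm":
  s0 --m--> s3
  s3 --n--> s1
  s1 --m--> s1
  s1 --n--> s3
  s3 --n--> s1
  s1 --m--> s1
  s1 --m--> s1
  s1 --n--> s3
  s3 --m--> s4
Final state: s4
Accept states: {s0, s4}
Yes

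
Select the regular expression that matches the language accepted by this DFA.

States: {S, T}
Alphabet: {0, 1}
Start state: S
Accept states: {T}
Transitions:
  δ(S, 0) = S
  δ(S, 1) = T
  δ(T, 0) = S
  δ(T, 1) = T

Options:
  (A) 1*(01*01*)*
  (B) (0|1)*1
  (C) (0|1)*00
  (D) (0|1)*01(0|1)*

Check each option against the DFA on short strings; one disagreement eliminates an option:
  (A) 1*(01*01*)*: on ε the DFA stays in S and rejects (S ∉ Accept), but the regex matches it → eliminate
  (B) (0|1)*1: agrees with the DFA on every string of length ≤ 6
  (C) (0|1)*00: on '1' the DFA goes S → T and accepts (T ∈ Accept), but the regex does not match it → eliminate
  (D) (0|1)*01(0|1)*: on '1' the DFA goes S → T and accepts (T ∈ Accept), but the regex does not match it → eliminate
Only (B) is consistent with the DFA.
(B) (0|1)*1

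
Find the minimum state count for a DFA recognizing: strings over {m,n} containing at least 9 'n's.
By Myhill–Nerode, count the distinguishable equivalence classes: 10 classes — having seen 0, 1, …, 8, or ≥9 copies of 'n'; any two classes i < j (j ≤ 9) are distinguished by the string n^(9−j), which takes class j to 9 copies (accepted) but leaves class i below 9 (rejected).
10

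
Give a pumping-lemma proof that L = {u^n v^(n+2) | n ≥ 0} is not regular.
Assume L is regular with pumping length p. Idea: pumping the u-block breaks the fixed offset of 2.
Choose s = u^p v^(p+2) ∈ L. By the pumping lemma, s = xyz with |xy| ≤ p, |y| > 0, so y = u^k with k ≥ 1. Then xy²z = u^(p+k) v^(p+2). For this to be in L we would need p+2 = (p+k)+2, i.e. k = 0, contradicting k ≥ 1. So xy²z ∉ L.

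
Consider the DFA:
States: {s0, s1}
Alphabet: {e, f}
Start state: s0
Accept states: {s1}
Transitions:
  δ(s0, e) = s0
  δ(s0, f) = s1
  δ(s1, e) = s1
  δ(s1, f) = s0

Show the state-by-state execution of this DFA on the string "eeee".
read 'e': s0 → s0
  read 'e': s0 → s0
  read 'e': s0 → s0
  read 'e': s0 → s0
s0 -> s0 -> s0 -> s0 -> s0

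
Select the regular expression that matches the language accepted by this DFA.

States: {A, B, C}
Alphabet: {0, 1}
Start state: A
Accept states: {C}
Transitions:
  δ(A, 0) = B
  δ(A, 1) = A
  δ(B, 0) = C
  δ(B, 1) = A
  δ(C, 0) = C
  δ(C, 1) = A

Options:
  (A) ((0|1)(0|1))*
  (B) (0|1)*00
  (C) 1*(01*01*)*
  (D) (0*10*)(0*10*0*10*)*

Check each option against the DFA on short strings; one disagreement eliminates an option:
  (A) ((0|1)(0|1))*: on ε the DFA stays in A and rejects (A ∉ Accept), but the regex matches it → eliminate
  (B) (0|1)*00: agrees with the DFA on every string of length ≤ 6
  (C) 1*(01*01*)*: on ε the DFA stays in A and rejects (A ∉ Accept), but the regex matches it → eliminate
  (D) (0*10*)(0*10*0*10*)*: on '1' the DFA goes A → A and rejects (A ∉ Accept), but the regex matches it → eliminate
Only (B) is consistent with the DFA.
(B) (0|1)*00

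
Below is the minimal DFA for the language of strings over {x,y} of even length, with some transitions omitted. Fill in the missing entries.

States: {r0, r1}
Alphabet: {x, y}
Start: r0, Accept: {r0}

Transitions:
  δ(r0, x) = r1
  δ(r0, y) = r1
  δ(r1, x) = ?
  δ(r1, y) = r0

From the language and accept set, identify what each state tracks — r0: even length so far; r1: odd length so far.
Each missing δ(q, a) is the state matching the new tracked value after reading a.
δ(r1, x) = r0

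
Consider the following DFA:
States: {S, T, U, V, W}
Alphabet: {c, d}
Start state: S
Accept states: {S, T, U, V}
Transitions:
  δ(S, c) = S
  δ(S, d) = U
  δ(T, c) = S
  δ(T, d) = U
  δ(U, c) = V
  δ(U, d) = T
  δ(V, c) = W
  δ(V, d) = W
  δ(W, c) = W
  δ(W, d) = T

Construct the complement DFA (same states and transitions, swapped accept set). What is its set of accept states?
Complement accept states = All states \ Original accept states
= {S, T, U, V, W} \ {S, T, U, V}
{W}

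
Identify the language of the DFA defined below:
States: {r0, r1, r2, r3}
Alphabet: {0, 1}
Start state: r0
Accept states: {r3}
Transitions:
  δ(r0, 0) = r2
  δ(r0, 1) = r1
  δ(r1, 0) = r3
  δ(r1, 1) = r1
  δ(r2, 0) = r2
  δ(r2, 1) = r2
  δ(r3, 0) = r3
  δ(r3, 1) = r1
Testing a few strings:
  '1101' → reject
  '00' → reject
  '001' → reject
  '0100' → reject
State roles: r0=no input read; r1=started with 1, last symbol 1; r2=started with 0 (dead); r3=started with 1, last symbol 0
All binary strings that start with 1 and end with 0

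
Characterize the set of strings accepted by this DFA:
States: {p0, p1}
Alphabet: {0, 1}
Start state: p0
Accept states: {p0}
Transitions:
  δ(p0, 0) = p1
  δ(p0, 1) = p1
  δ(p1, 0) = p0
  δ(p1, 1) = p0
Testing a few strings:
  '1' → reject
  '00' → accept
  '0' → reject
  '011' → reject
State roles: p0=even length so far; p1=odd length so far
All binary strings of even length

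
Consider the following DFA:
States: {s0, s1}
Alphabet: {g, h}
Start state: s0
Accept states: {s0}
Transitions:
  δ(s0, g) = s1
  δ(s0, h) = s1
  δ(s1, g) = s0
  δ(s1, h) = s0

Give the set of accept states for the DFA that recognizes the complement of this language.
Complement accept states = All states \ Original accept states
= {s0, s1} \ {s0}
{s1}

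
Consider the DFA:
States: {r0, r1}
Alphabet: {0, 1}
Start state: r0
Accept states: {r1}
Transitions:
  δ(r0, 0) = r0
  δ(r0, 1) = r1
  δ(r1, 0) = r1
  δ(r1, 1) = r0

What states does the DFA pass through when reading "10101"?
read '1': r0 → r1
  read '0': r1 → r1
  read '1': r1 → r0
  read '0': r0 → r0
  read '1': r0 → r1
r0 -> r1 -> r1 -> r0 -> r0 -> r1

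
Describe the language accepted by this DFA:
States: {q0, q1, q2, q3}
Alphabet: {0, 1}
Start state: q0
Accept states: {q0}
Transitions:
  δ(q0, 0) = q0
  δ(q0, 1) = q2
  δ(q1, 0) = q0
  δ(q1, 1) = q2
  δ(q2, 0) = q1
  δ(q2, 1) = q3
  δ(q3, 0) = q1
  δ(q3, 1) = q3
Testing a few strings:
  '1001' → reject
  '00' → accept
  '1110' → reject
  '0' → accept
State roles: q0=value ≡ 0 (mod 4); q1=value ≡ 2 (mod 4); q2=value ≡ 1 (mod 4); q3=value ≡ 3 (mod 4)
All binary strings representing a multiple of 4 (read in base 2; leading zeros allowed and ε counts as 0)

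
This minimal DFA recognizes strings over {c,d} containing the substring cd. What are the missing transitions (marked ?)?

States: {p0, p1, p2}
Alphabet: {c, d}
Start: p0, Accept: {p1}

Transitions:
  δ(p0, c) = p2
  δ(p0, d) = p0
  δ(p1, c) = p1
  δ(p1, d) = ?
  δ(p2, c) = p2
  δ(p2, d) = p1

From the language and accept set, identify what each state tracks — p0: no c seen yet; p1: substring cd seen; p2: seen a c, waiting for d.
Each missing δ(q, a) is the state matching the new tracked value after reading a.
δ(p1, d) = p1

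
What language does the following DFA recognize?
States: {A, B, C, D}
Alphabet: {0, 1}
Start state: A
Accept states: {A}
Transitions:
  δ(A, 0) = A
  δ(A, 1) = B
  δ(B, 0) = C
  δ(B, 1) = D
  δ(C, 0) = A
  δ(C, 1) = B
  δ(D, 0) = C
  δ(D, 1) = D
Testing a few strings:
  '0' → accept
  '01' → reject
  '001' → reject
  '101' → reject
State roles: A=value ≡ 0 (mod 4); B=value ≡ 1 (mod 4); C=value ≡ 2 (mod 4); D=value ≡ 3 (mod 4)
All binary strings representing a multiple of 4 (read in base 2; leading zeros allowed and ε counts as 0)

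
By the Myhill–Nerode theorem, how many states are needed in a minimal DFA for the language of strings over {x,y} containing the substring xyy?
By Myhill–Nerode, count the distinguishable equivalence classes: 4 classes — one per longest suffix of the input that is a prefix of 'xyy' (lengths 0 through 2), plus an absorbing 'already seen xyy' class.
4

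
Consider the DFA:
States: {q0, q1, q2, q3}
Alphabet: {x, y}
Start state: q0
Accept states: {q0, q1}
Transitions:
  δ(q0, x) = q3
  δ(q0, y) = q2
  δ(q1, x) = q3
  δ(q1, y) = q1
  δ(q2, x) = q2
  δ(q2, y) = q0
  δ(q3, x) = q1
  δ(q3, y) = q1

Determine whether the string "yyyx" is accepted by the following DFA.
Processing string "yyyx":
  q0 --y--> q2
  q2 --y--> q0
  q0 --y--> q2
  q2 --x--> q2
Final state: q2
Accept states: {q0, q1}
No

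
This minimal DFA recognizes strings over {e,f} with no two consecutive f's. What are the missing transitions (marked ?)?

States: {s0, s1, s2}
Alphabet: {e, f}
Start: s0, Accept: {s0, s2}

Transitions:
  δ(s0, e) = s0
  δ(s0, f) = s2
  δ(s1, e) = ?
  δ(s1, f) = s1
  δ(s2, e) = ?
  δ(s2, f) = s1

From the language and accept set, identify what each state tracks — s0: last symbol not f (ok); s1: saw ff (dead); s2: last symbol f (ok).
Each missing δ(q, a) is the state matching the new tracked value after reading a.
δ(s1, e) = s1; δ(s2, e) = s0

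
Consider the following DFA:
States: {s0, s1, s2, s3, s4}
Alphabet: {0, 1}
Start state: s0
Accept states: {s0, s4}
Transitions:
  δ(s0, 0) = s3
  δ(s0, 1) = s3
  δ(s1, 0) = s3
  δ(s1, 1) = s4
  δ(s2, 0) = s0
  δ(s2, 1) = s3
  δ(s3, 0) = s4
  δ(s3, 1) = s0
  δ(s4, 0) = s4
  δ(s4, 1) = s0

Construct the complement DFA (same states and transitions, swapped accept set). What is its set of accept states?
Complement accept states = All states \ Original accept states
= {s0, s1, s2, s3, s4} \ {s0, s4}
{s1, s2, s3}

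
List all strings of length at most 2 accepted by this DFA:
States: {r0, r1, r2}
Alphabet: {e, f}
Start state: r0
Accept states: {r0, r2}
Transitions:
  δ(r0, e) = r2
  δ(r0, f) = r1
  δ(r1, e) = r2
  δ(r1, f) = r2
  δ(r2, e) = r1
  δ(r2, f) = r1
ε, e, fe, ff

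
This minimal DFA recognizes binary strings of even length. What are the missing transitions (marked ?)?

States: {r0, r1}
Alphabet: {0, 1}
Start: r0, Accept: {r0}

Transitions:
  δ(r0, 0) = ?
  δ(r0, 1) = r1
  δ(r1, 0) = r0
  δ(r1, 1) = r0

From the language and accept set, identify what each state tracks — r0: even length so far; r1: odd length so far.
Each missing δ(q, a) is the state matching the new tracked value after reading a.
δ(r0, 0) = r1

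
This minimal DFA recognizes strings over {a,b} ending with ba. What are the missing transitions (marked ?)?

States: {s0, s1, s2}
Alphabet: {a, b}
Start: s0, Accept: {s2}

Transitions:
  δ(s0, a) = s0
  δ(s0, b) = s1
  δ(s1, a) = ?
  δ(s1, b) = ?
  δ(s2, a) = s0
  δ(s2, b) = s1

From the language and accept set, identify what each state tracks — s0: no suffix match; s1: one trailing b; s2: suffix is ba.
Each missing δ(q, a) is the state matching the new tracked value after reading a.
δ(s1, a) = s2; δ(s1, b) = s1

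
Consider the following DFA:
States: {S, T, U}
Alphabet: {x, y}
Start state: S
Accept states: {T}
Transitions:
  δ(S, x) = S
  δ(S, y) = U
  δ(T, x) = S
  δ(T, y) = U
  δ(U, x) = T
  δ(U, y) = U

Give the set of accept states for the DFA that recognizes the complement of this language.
Complement accept states = All states \ Original accept states
= {S, T, U} \ {T}
{S, U}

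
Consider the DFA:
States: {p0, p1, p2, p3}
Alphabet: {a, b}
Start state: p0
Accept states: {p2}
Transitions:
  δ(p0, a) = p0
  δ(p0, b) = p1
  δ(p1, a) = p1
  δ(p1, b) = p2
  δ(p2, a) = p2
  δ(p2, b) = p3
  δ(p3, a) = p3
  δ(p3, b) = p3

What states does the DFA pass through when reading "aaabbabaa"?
read 'a': p0 → p0
  read 'a': p0 → p0
  read 'a': p0 → p0
  read 'b': p0 → p1
  read 'b': p1 → p2
  read 'a': p2 → p2
  read 'b': p2 → p3
  read 'a': p3 → p3
  read 'a': p3 → p3
p0 -> p0 -> p0 -> p0 -> p1 -> p2 -> p2 -> p3 -> p3 -> p3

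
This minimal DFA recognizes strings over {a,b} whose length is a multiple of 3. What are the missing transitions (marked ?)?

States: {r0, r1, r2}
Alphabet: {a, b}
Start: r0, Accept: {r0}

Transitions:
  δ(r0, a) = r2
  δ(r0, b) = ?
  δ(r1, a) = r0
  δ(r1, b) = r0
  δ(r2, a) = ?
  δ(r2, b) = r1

From the language and accept set, identify what each state tracks — r0: length ≡ 0 (mod 3); r1: length ≡ 2 (mod 3); r2: length ≡ 1 (mod 3).
Each missing δ(q, a) is the state matching the new tracked value after reading a.
δ(r0, b) = r2; δ(r2, a) = r1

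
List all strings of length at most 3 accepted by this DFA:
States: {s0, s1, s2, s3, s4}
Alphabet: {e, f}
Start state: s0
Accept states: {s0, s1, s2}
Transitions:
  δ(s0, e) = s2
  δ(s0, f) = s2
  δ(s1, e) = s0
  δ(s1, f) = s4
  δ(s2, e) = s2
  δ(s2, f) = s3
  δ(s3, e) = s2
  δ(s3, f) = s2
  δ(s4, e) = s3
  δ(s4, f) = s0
ε, e, f, ee, fe, eee, efe, eff, fee, ffe, fff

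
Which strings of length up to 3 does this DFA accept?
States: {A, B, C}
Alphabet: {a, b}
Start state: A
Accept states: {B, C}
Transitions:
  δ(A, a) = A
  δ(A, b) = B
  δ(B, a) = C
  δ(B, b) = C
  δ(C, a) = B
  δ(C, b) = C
b, ab, ba, bb, aab, aba, abb, baa, bab, bba, bbb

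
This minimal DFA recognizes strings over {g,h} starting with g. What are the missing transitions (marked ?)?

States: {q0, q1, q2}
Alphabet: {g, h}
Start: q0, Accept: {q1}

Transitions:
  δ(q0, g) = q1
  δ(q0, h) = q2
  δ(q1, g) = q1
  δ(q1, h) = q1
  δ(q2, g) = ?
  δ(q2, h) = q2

From the language and accept set, identify what each state tracks — q0: no input read; q1: started with g; q2: started with h (dead).
Each missing δ(q, a) is the state matching the new tracked value after reading a.
δ(q2, g) = q2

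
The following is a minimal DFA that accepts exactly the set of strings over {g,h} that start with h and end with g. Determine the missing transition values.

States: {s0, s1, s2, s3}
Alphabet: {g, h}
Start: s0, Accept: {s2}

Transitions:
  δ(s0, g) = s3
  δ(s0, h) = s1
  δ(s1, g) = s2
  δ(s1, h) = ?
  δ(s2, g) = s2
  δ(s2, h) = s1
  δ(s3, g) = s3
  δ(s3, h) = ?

From the language and accept set, identify what each state tracks — s0: no input read; s1: started with h, last symbol h; s2: started with h, last symbol g; s3: started with g (dead).
Each missing δ(q, a) is the state matching the new tracked value after reading a.
δ(s1, h) = s1; δ(s3, h) = s3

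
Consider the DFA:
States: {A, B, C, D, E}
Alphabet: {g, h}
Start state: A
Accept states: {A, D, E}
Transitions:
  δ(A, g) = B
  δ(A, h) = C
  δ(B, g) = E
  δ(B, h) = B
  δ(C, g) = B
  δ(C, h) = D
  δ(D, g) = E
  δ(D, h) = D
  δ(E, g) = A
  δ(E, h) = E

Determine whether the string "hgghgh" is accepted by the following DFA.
Processing string "hgghgh":
  A --h--> C
  C --g--> B
  B --g--> E
  E --h--> E
  E --g--> A
  A --h--> C
Final state: C
Accept states: {A, D, E}
No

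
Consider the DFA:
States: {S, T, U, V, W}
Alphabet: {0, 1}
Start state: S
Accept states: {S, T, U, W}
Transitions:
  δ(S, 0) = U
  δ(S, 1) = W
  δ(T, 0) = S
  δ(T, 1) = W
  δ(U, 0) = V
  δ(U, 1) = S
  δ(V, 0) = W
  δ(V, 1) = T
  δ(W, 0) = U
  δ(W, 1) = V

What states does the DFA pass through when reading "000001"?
read '0': S → U
  read '0': U → V
  read '0': V → W
  read '0': W → U
  read '0': U → V
  read '1': V → T
S -> U -> V -> W -> U -> V -> T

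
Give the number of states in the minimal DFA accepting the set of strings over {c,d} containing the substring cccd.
By Myhill–Nerode, count the distinguishable equivalence classes: 5 classes — one per longest suffix of the input that is a prefix of 'cccd' (lengths 0 through 3), plus an absorbing 'already seen cccd' class.
5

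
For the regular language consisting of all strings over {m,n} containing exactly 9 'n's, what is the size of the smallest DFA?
By Myhill–Nerode, count the distinguishable equivalence classes: 11 classes — having seen 0, 1, …, 9, or >9 copies of 'n'; the count-9 class is the only accepting one and >9 is dead.
11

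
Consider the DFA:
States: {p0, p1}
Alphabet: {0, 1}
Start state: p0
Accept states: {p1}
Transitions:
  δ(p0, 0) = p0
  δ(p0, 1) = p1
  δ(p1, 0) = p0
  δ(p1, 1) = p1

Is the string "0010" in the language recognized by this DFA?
Processing string "0010":
  p0 --0--> p0
  p0 --0--> p0
  p0 --1--> p1
  p1 --0--> p0
Final state: p0
Accept states: {p1}
No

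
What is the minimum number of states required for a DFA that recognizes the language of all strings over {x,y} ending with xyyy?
By Myhill–Nerode, count the distinguishable equivalence classes: 5 classes — one per longest suffix of the input that is a prefix of 'xyyy' (lengths 0 through 4); only the length-4 class is accepting.
5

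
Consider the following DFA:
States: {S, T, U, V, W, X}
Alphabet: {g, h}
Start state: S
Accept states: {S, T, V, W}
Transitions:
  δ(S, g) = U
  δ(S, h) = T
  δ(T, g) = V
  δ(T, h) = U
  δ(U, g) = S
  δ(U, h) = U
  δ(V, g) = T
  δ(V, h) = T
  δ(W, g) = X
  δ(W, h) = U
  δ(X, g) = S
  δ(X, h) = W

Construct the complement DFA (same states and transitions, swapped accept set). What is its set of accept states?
Complement accept states = All states \ Original accept states
= {S, T, U, V, W, X} \ {S, T, V, W}
{U, X}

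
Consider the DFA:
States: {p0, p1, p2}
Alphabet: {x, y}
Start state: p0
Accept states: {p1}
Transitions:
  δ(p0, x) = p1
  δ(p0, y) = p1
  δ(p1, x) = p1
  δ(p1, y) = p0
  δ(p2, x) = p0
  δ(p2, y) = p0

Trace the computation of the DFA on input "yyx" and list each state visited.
read 'y': p0 → p1
  read 'y': p1 → p0
  read 'x': p0 → p1
p0 -> p1 -> p0 -> p1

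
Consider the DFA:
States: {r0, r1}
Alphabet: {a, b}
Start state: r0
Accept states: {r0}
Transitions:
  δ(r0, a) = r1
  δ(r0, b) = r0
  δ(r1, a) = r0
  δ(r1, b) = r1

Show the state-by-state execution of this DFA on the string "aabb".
read 'a': r0 → r1
  read 'a': r1 → r0
  read 'b': r0 → r0
  read 'b': r0 → r0
r0 -> r1 -> r0 -> r0 -> r0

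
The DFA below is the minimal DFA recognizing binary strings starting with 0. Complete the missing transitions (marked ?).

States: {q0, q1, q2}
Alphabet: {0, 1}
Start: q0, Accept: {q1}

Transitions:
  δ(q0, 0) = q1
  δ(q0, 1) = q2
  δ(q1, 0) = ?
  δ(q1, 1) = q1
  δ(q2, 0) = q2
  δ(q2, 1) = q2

From the language and accept set, identify what each state tracks — q0: no input read; q1: started with 0; q2: started with 1 (dead).
Each missing δ(q, a) is the state matching the new tracked value after reading a.
δ(q1, 0) = q1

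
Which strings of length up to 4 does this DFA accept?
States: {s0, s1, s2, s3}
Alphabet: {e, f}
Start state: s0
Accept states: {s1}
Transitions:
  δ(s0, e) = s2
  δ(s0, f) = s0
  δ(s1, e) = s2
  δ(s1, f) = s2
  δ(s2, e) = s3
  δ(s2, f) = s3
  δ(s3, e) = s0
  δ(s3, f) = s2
None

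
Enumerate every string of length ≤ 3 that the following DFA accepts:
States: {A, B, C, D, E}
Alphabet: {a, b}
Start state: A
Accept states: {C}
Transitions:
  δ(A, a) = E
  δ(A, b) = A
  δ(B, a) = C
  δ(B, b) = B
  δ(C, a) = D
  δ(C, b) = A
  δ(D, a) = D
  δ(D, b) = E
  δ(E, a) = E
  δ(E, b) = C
ab, aab, bab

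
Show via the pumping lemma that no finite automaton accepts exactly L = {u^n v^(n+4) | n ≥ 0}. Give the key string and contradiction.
Assume L is regular with pumping length p. Idea: pumping the u-block breaks the fixed offset of 4.
Choose s = u^p v^(p+4) ∈ L. By the pumping lemma, s = xyz with |xy| ≤ p, |y| > 0, so y = u^k with k ≥ 1. Then xy²z = u^(p+k) v^(p+4). For this to be in L we would need p+4 = (p+k)+4, i.e. k = 0, contradicting k ≥ 1. So xy²z ∉ L.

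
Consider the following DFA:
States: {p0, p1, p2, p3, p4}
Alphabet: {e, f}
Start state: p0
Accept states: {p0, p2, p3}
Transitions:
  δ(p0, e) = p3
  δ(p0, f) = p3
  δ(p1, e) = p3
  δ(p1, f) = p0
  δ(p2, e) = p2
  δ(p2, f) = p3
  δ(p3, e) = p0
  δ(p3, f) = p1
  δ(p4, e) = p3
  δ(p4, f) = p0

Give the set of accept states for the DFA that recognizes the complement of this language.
Complement accept states = All states \ Original accept states
= {p0, p1, p2, p3, p4} \ {p0, p2, p3}
{p1, p4}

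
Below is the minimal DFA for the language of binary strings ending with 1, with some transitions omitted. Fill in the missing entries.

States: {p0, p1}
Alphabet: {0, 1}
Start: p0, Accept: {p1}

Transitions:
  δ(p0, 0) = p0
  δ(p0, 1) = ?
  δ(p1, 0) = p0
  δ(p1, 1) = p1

From the language and accept set, identify what each state tracks — p0: last symbol not 1; p1: last symbol is 1.
Each missing δ(q, a) is the state matching the new tracked value after reading a.
δ(p0, 1) = p1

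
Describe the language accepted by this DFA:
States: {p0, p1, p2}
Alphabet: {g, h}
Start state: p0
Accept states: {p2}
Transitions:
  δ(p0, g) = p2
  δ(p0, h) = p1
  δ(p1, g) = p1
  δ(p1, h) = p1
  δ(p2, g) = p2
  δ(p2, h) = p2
Testing a few strings:
  'hh' → reject
  'g' → accept
  'gh' → accept
  'hg' → reject
State roles: p0=no input read; p1=started with h (dead); p2=started with g
All strings over {g,h} starting with g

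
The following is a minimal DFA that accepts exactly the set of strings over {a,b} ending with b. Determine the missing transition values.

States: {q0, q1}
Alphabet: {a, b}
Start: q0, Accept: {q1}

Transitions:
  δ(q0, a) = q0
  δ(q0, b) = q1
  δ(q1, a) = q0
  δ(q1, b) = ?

From the language and accept set, identify what each state tracks — q0: last symbol not b; q1: last symbol is b.
Each missing δ(q, a) is the state matching the new tracked value after reading a.
δ(q1, b) = q1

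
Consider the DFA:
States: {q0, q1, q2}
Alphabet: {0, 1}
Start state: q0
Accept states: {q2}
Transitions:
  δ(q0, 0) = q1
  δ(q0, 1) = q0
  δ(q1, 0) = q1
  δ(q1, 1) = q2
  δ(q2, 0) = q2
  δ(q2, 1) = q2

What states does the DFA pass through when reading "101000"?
read '1': q0 → q0
  read '0': q0 → q1
  read '1': q1 → q2
  read '0': q2 → q2
  read '0': q2 → q2
  read '0': q2 → q2
q0 -> q0 -> q1 -> q2 -> q2 -> q2 -> q2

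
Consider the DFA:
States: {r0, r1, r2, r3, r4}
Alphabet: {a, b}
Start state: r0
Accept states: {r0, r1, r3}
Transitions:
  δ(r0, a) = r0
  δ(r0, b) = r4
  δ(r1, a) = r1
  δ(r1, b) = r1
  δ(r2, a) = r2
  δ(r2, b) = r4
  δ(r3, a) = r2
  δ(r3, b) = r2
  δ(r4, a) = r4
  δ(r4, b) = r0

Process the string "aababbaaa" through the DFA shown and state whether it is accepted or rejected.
Processing string "aababbaaa":
  r0 --a--> r0
  r0 --a--> r0
  r0 --b--> r4
  r4 --a--> r4
  r4 --b--> r0
  r0 --b--> r4
  r4 --a--> r4
  r4 --a--> r4
  r4 --a--> r4
Final state: r4
Accept states: {r0, r1, r3}
No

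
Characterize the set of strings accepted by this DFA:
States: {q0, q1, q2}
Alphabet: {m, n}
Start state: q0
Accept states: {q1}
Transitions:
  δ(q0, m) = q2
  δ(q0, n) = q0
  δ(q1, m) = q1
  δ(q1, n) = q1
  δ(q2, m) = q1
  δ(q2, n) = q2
Testing a few strings:
  'nn' → reject
  'n' → reject
  'mmn' → accept
  'mnn' → reject
State roles: q0=zero m's seen; q1=≥ two m's seen; q2=one m seen
All strings over {m,n} containing at least two m's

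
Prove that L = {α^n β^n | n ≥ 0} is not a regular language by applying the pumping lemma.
Assume L is regular with pumping length p. Idea: pumping the α-block changes the count balance.
Choose s = α^p β^p (length 2p ≥ p). By the pumping lemma, s = xyz with |xy| ≤ p, |y| > 0. So y = α^k for some k > 0 (since xy is entirely within the α's). Pumping gives xy²z = α^(p+k) β^p, which is not in L since p+k ≠ p.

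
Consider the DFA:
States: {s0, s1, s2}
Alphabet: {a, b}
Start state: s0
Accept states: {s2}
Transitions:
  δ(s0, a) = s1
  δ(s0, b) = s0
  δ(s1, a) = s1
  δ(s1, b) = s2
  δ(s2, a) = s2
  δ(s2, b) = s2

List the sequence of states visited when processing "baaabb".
read 'b': s0 → s0
  read 'a': s0 → s1
  read 'a': s1 → s1
  read 'a': s1 → s1
  read 'b': s1 → s2
  read 'b': s2 → s2
s0 -> s0 -> s1 -> s1 -> s1 -> s2 -> s2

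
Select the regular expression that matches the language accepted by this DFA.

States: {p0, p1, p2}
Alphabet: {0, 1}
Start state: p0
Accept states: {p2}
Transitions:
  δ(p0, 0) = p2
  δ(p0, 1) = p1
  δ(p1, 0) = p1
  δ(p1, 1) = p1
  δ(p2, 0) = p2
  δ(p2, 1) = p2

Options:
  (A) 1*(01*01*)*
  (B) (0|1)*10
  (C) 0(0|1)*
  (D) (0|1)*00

Check each option against the DFA on short strings; one disagreement eliminates an option:
  (A) 1*(01*01*)*: on ε the DFA stays in p0 and rejects (p0 ∉ Accept), but the regex matches it → eliminate
  (B) (0|1)*10: on '0' the DFA goes p0 → p2 and accepts (p2 ∈ Accept), but the regex does not match it → eliminate
  (C) 0(0|1)*: agrees with the DFA on every string of length ≤ 6
  (D) (0|1)*00: on '0' the DFA goes p0 → p2 and accepts (p2 ∈ Accept), but the regex does not match it → eliminate
Only (C) is consistent with the DFA.
(C) 0(0|1)*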